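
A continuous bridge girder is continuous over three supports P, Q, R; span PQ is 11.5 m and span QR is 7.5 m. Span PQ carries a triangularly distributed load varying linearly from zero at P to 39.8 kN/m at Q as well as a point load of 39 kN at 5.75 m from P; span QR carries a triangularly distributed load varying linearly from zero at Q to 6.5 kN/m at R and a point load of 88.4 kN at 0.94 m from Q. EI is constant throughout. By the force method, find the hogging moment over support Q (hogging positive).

M_Q = 298.6 kN·m

Take M_Q as the redundant. Released structure: two simple spans PQ and QR with a hinge at Q.
Discontinuity in slope at Q on the released structure — sum the simple-span end rotations:
  span PQ: triangular load, peak 39.8: w₀L³/(45EI) = 1345/EI
  span PQ: point load 39 at a = 5.75: Pab(L + a)/(6LEI) = 322.4/EI
  span QR: triangular load, peak 6.5: 7w₀L³/(360EI) = 53.32/EI
  span QR: point load 88.4 at a = 0.94: Pab(L + b)/(6LEI) = 170.3/EI
  relative rotation θ_0 = (1667 + 223.6)/EI = 1891/EI
A unit hogging moment at Q produces rotation L₁/(3EI) + L₂/(3EI) = 6.333/EI.
Compatibility: M_Q·(L₁+L₂)/(3EI) = θ_0, giving M_Q = 298.6 kN·m (hogging).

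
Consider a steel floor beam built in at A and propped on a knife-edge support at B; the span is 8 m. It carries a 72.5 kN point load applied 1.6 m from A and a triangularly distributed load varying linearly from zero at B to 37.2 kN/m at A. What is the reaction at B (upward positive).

Release the roller at B. Primary structure: cantilever fixed at A.
Downward deflection at the released point B due to the loads:
  point load 72.5 at a = 1.6: Pa²(3L − a)/(6EI) = 692.9/EI
  triangular load, peak 37.2 at the fixed end: w₀L⁴/(30EI) = 5079/EI
  δ_0 = 5772/EI
Flexibility coefficient — unit upward force at B: δ_{BB} = L³/(3EI) = 170.7/EI.
Compatibility at B: δ_0 − R_B·δ_{BB} = 0, so R_B = 5772/170.7 = 33.82 kN.

R_B = 33.82 kN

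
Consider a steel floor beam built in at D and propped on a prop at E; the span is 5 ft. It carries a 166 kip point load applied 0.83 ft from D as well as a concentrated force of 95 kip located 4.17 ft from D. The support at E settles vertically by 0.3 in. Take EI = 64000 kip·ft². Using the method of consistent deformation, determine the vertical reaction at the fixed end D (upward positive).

Remove the prop at E; the released (primary) structure is a cantilever built in at D.
Downward deflection at the released point E due to the loads:
  point load 166 at a = 0.83: Pa²(3L − a)/(6EI) = 270.1/EI
  point load 95 at a = 4.17: Pa²(3L − a)/(6EI) = 2982/EI
  δ_0 = 3252/EI
Tip deflection under a unit load at E: L³/(3EI) = 41.67/EI.
With EI = 64000 kip·ft²: δ_0 = 0.05081 ft and δ_{EE} = 0.000651 ft/kip.
Compatibility — the beam at E must follow the support down by 0.025 ft: δ_0 − R_E·δ_{EE} = 0.025, so R_E = (0.05081 − 0.025)/0.000651 = 39.64 kip.
Vertical equilibrium: R_D = ΣP − R_E = 261 − 39.64 = 221.4 kip.

R_D = 221.4 kip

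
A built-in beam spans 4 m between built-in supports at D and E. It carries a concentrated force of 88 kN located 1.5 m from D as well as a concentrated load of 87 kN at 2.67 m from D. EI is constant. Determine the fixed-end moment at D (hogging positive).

M_D = 77.24 kN·m

Take the two fixed-end moments M_D, M_E as redundants; the released structure is the simple span DE.
On the primary (simply-supported) span, the end slopes from the loading are:
  at D: point load 88 at a = 1.5: Pab(L + b)/(6LEI) = 89.38/EI
  at E: point load 88 at a = 1.5: Pab(L + a)/(6LEI) = 75.62/EI
  at D: point load 87 at a = 2.67: Pab(L + b)/(6LEI) = 68.61/EI
  at E: point load 87 at a = 2.67: Pab(L + a)/(6LEI) = 85.86/EI
  θ_D0 = 158/EI,  θ_E0 = 161.5/EI
Flexibility coefficients: a unit moment at one end gives L/(3EI) there and L/(6EI) at the far end, so f₁₁ = f₂₂ = 1.333/EI and f₁₂ = f₂₁ = 0.6667/EI.
Compatibility — zero rotation at each built-in end:
  1.333 M_D + 0.6667 M_E = 158
  0.6667 M_D + 1.333 M_E = 161.5
Solving the pair gives M_D = 77.24 kN·m and M_E = 82.49 kN·m (hogging).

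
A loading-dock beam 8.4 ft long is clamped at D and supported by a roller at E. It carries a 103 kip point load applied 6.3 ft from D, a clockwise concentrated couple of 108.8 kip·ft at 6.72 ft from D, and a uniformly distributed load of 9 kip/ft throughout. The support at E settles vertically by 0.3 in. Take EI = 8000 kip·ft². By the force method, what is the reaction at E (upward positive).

R_E = 111.2 kip

Take the reaction at E as the redundant and release it; the primary structure is a cantilever fixed at D.
Downward deflection at the released point E due to the loads:
  point load 103 at a = 6.3: Pa²(3L − a)/(6EI) = 12877/EI
  clockwise couple 108.8 at a = 6.72: M₀a(2L − a)/(2EI) = 3685/EI
  UDL 9: wL⁴/(8EI) = 5601/EI
  δ_0 = 22163/EI
Tip deflection under a unit load at E: L³/(3EI) = 197.6/EI.
With EI = 8000 kip·ft²: δ_0 = 2.7704 ft and δ_{EE} = 0.024696 ft/kip.
Compatibility — the beam at E must follow the support down by 0.025 ft: δ_0 − R_E·δ_{EE} = 0.025, so R_E = (2.7704 − 0.025)/0.024696 = 111.2 kip.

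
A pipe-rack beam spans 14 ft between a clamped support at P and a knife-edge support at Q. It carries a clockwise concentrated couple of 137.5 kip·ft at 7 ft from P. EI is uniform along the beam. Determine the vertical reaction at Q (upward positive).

Choose R_Q as the redundant. The primary structure is the cantilever fixed at P.
Deflection at Q on the released cantilever, summing each load's contribution:
  clockwise couple 137.5 at a = 7: M₀a(2L − a)/(2EI) = 10106/EI
Tip deflection under a unit load at Q: L³/(3EI) = 914.7/EI.
The prop prevents deflection at Q: R_Q = δ_0/δ_{QQ} = 10106/914.7 = 11.05 kip.

R_Q = 11.05 kip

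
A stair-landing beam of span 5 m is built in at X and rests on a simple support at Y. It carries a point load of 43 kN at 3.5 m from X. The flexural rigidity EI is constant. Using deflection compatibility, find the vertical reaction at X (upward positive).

R_X = 18.77 kN

Release the roller at Y. Primary structure: cantilever fixed at X.
Primary-structure tip deflection at Y by superposition:
  point load 43 at a = 3.5: Pa²(3L − a)/(6EI) = 1010/EI
Flexibility coefficient — unit upward force at Y: δ_{YY} = L³/(3EI) = 41.67/EI.
Compatibility at Y: δ_0 − R_Y·δ_{YY} = 0, so R_Y = 1010/41.67 = 24.23 kN.
Vertical equilibrium: R_X = ΣP − R_Y = 43 − 24.23 = 18.77 kN.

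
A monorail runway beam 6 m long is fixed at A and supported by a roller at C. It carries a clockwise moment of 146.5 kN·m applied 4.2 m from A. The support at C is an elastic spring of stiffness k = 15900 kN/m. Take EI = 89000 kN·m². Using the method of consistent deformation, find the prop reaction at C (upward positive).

Release the roller at C. Primary structure: cantilever fixed at A.
Primary-structure tip deflection at C by superposition:
  clockwise couple 146.5 at a = 4.2: M₀a(2L − a)/(2EI) = 2400/EI
Tip deflection under a unit load at C: L³/(3EI) = 72/EI.
With EI = 89000 kN·m²: δ_0 = 0.026963 m and δ_{CC} = 0.000809 m/kN.
Compatibility — the spring shortens by R_C/k under the reaction it provides: δ_0 − R_C·δ_{CC} = R_C/k. With 1/k = 0.000063 m/kN, R_C = δ_0 / (δ_{CC} + 1/k) = 0.026963 / (0.000809 + 0.000063) = 30.92 kN.

R_C = 30.92 kN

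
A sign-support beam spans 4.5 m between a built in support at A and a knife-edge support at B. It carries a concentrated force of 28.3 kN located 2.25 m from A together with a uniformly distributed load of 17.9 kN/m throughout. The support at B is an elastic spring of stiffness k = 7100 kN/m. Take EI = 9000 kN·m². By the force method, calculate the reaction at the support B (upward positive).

R_B = 37.49 kN

Release the roller at B. Primary structure: cantilever fixed at A.
Deflection at B on the released cantilever, summing each load's contribution:
  point load 28.3 at a = 2.25: Pa²(3L − a)/(6EI) = 268.6/EI
  UDL 17.9: wL⁴/(8EI) = 917.5/EI
  δ_0 = 1186/EI
Flexibility coefficient — unit upward force at B: δ_{BB} = L³/(3EI) = 30.38/EI.
With EI = 9000 kN·m²: δ_0 = 0.13179 m and δ_{BB} = 0.003375 m/kN.
Compatibility — the spring shortens by R_B/k under the reaction it provides: δ_0 − R_B·δ_{BB} = R_B/k. With 1/k = 0.000141 m/kN, R_B = δ_0 / (δ_{BB} + 1/k) = 0.13179 / (0.003375 + 0.000141) = 37.49 kN.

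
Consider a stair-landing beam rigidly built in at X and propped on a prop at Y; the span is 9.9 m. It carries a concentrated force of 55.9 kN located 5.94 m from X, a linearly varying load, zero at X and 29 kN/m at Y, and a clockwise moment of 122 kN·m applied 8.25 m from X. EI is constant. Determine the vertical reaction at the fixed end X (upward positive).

Remove the prop at Y; the released (primary) structure is a cantilever built in at X.
Deflection at Y on the released cantilever, summing each load's contribution:
  point load 55.9 at a = 5.94: Pa²(3L − a)/(6EI) = 7811/EI
  triangular load, peak 29 at the free end: 11w₀L⁴/(120EI) = 25536/EI
  clockwise couple 122 at a = 8.25: M₀a(2L − a)/(2EI) = 5813/EI
  δ_0 = 39159/EI
Flexibility coefficient — unit upward force at Y: δ_{YY} = L³/(3EI) = 323.4/EI.
Compatibility at Y: δ_0 − R_Y·δ_{YY} = 0, so R_Y = 39159/323.4 = 121.1 kN.
Vertical equilibrium: R_X = ΣP − R_Y = 199.4 − 121.1 = 78.38 kN.

R_X = 78.38 kN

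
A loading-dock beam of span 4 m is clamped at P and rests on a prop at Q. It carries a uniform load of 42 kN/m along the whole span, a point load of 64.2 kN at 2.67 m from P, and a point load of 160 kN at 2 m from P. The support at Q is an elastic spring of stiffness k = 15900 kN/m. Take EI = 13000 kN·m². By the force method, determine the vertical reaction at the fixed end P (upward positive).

R_P = 251.2 kN

Choose R_Q as the redundant. The primary structure is the cantilever fixed at P.
Downward deflection at the released point Q due to the loads:
  UDL 42: wL⁴/(8EI) = 1344/EI
  point load 64.2 at a = 2.67: Pa²(3L − a)/(6EI) = 711.7/EI
  point load 160 at a = 2: Pa²(3L − a)/(6EI) = 1067/EI
  δ_0 = 3122/EI
Flexibility coefficient — unit upward force at Q: δ_{QQ} = L³/(3EI) = 21.33/EI.
With EI = 13000 kN·m²: δ_0 = 0.24018 m and δ_{QQ} = 0.001641 m/kN.
Compatibility — the spring shortens by R_Q/k under the reaction it provides: δ_0 − R_Q·δ_{QQ} = R_Q/k. With 1/k = 0.000063 m/kN, R_Q = δ_0 / (δ_{QQ} + 1/k) = 0.24018 / (0.001641 + 0.000063) = 141 kN.
Vertical equilibrium: R_P = ΣP − R_Q = 392.2 − 141 = 251.2 kN.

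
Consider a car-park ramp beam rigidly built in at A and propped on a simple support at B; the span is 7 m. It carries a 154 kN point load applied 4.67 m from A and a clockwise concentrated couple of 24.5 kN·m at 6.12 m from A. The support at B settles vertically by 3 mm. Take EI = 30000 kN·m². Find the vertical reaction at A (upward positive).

R_A = 69.67 kN

Remove the prop at B; the released (primary) structure is a cantilever built in at A.
Primary-structure tip deflection at B by superposition:
  point load 154 at a = 4.67: Pa²(3L − a)/(6EI) = 9141/EI
  clockwise couple 24.5 at a = 6.12: M₀a(2L − a)/(2EI) = 590.8/EI
  δ_0 = 9732/EI
Flexibility coefficient — unit upward force at B: δ_{BB} = L³/(3EI) = 114.3/EI.
With EI = 30000 kN·m²: δ_0 = 0.32439 m and δ_{BB} = 0.003811 m/kN.
Compatibility — the beam at B must follow the support down by 0.003 m: δ_0 − R_B·δ_{BB} = 0.003, so R_B = (0.32439 − 0.003)/0.003811 = 84.33 kN.
Vertical equilibrium: R_A = ΣP − R_B = 154 − 84.33 = 69.67 kN.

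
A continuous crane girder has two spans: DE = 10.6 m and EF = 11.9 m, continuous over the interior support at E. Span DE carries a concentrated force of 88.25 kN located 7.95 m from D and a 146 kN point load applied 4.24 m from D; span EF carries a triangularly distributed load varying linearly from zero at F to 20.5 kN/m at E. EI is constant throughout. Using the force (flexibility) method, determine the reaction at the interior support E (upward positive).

R_E = 258.9 kN

Take M_E as the redundant. Released structure: two simple spans DE and EF with a hinge at E.
Discontinuity in slope at E on the released structure — sum the simple-span end rotations:
  span DE: point load 88.25 at a = 7.95: Pab(L + a)/(6LEI) = 542.3/EI
  span DE: point load 146 at a = 4.24: Pab(L + a)/(6LEI) = 918.7/EI
  span EF: triangular load, peak 20.5: w₀L³/(45EI) = 767.7/EI
  relative rotation θ_0 = (1461 + 767.7)/EI = 2229/EI
A unit hogging moment at E produces rotation L₁/(3EI) + L₂/(3EI) = 7.5/EI.
Compatibility: M_E·(L₁+L₂)/(3EI) = θ_0, giving M_E = 297.1 kN·m (hogging).
Span DE, ΣM about D with M_E applied at E: R_E^{DE}·10.6 = 1321 + 297.1, so R_E^{DE} = 152.6 kN and R_D = 234.2 − 152.6 = 81.63 kN.
Span EF, ΣM about F: R_E^{EF}·11.9 = 967.7 + 297.1, so R_E^{EF} = 106.3 kN and R_F = 122 − 106.3 = 15.69 kN.
R_E = 152.6 + 106.3 = 258.9 kN.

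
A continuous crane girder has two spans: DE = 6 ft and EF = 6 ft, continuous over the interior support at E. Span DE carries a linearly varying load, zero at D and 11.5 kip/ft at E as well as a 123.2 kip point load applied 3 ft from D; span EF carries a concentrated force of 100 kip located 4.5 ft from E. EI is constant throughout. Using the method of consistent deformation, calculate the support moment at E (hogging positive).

Insert a hinge at E; M_E is the redundant, and each span becomes simply supported.
End slopes at the hinge E, treating each span as simply supported:
  span DE: triangular load, peak 11.5: w₀L³/(45EI) = 55.2/EI
  span DE: point load 123.2 at a = 3: Pab(L + a)/(6LEI) = 277.2/EI
  span EF: point load 100 at a = 4.5: Pab(L + b)/(6LEI) = 140.6/EI
  relative rotation θ_0 = (332.4 + 140.6)/EI = 473/EI
A unit hogging moment at E produces rotation L₁/(3EI) + L₂/(3EI) = 4/EI.
Slope continuity at E: θ_0 = M_E·4/EI, so M_E = 473/4 = 118.3 kip·ft (hogging).

M_E = 118.3 kip·ft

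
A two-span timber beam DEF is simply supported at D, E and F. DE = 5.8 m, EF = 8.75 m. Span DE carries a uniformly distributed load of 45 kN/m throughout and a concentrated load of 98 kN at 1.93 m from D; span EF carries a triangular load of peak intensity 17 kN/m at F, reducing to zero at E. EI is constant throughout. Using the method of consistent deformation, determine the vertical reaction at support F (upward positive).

R_F = 31.91 kN

Take M_E as the redundant. Released structure: two simple spans DE and EF with a hinge at E.
Discontinuity in slope at E on the released structure — sum the simple-span end rotations:
  span DE: UDL 45: wL³/(24EI) = 365.8/EI
  span DE: point load 98 at a = 1.93: Pab(L + a)/(6LEI) = 162.6/EI
  span EF: triangular load, peak 17: 7w₀L³/(360EI) = 221.4/EI
  relative rotation θ_0 = (528.4 + 221.4)/EI = 749.9/EI
A unit hogging moment at E produces rotation L₁/(3EI) + L₂/(3EI) = 4.85/EI.
Slope continuity at E: θ_0 = M_E·4.85/EI, so M_E = 749.9/4.85 = 154.6 kN·m (hogging).
Span EF, ΣM about F: R_E^{EF}·8.75 = 216.9 + 154.6, so R_E^{EF} = 42.46 kN and R_F = 74.38 − 42.46 = 31.91 kN.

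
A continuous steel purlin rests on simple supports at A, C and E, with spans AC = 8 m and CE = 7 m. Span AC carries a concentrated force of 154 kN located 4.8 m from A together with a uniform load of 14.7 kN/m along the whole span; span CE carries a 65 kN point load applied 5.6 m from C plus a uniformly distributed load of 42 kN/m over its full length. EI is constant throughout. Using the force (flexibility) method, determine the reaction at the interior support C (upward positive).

Insert a hinge at C; M_C is the redundant, and each span becomes simply supported.
End slopes at the hinge C, treating each span as simply supported:
  span AC: point load 154 at a = 4.8: Pab(L + a)/(6LEI) = 630.8/EI
  span AC: UDL 14.7: wL³/(24EI) = 313.6/EI
  span CE: point load 65 at a = 5.6: Pab(L + b)/(6LEI) = 101.9/EI
  span CE: UDL 42: wL³/(24EI) = 600.2/EI
  relative rotation θ_0 = (944.4 + 702.2)/EI = 1647/EI
A unit hogging moment at C produces rotation L₁/(3EI) + L₂/(3EI) = 5/EI.
Slope continuity at C: θ_0 = M_C·5/EI, so M_C = 1647/5 = 329.3 kN·m (hogging).
Span AC, ΣM about A with M_C applied at C: R_C^{AC}·8 = 1210 + 329.3, so R_C^{AC} = 192.4 kN and R_A = 271.6 − 192.4 = 79.24 kN.
Span CE, ΣM about E: R_C^{CE}·7 = 1120 + 329.3, so R_C^{CE} = 207 kN and R_E = 359 − 207 = 152 kN.
R_C = 192.4 + 207 = 399.4 kN.

R_C = 399.4 kN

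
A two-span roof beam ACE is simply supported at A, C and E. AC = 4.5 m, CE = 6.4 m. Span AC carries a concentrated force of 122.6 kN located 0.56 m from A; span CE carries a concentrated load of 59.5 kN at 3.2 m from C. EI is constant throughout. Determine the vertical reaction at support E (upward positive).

R_E = 21.02 kN

Insert a hinge at C; M_C is the redundant, and each span becomes simply supported.
Rotations at C on the released spans (each span's end-slope, ×1/EI):
  span AC: point load 122.6 at a = 0.56: Pab(L + a)/(6LEI) = 50.69/EI
  span CE: point load 59.5 at a = 3.2: Pab(L + b)/(6LEI) = 152.3/EI
  relative rotation θ_0 = (50.69 + 152.3)/EI = 203/EI
A unit hogging moment at C produces rotation L₁/(3EI) + L₂/(3EI) = 3.633/EI.
Compatibility: M_C·(L₁+L₂)/(3EI) = θ_0, giving M_C = 55.88 kN·m (hogging).
Span CE, ΣM about E: R_C^{CE}·6.4 = 190.4 + 55.88, so R_C^{CE} = 38.48 kN and R_E = 59.5 − 38.48 = 21.02 kN.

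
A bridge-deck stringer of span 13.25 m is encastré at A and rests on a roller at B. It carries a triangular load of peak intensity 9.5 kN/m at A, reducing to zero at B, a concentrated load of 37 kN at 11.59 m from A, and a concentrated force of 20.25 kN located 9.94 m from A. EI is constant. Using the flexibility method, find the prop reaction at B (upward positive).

R_B = 55.49 kN

Choose R_B as the redundant. The primary structure is the cantilever fixed at A.
Deflection at B on the released cantilever, summing each load's contribution:
  triangular load, peak 9.5 at the fixed end: w₀L⁴/(30EI) = 9760/EI
  point load 37 at a = 11.59: Pa²(3L − a)/(6EI) = 23327/EI
  point load 20.25 at a = 9.94: Pa²(3L − a)/(6EI) = 9941/EI
  δ_0 = 43027/EI
Tip deflection under a unit load at B: L³/(3EI) = 775.4/EI.
Compatibility at B: δ_0 − R_B·δ_{BB} = 0, so R_B = 43027/775.4 = 55.49 kN.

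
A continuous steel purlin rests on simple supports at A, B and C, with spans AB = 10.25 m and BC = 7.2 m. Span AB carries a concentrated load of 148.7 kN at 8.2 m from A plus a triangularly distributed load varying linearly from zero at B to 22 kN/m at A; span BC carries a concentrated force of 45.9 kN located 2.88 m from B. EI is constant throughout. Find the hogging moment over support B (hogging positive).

Release continuity at B by inserting a hinge; the redundant is the internal moment M_B. The primary structure is two simply-supported spans AB and BC.
Discontinuity in slope at B on the released structure — sum the simple-span end rotations:
  span AB: point load 148.7 at a = 8.2: Pab(L + a)/(6LEI) = 749.9/EI
  span AB: triangular load, peak 22: 7w₀L³/(360EI) = 460.7/EI
  span BC: point load 45.9 at a = 2.88: Pab(L + b)/(6LEI) = 152.3/EI
  relative rotation θ_0 = (1211 + 152.3)/EI = 1363/EI
A unit hogging moment at B produces rotation L₁/(3EI) + L₂/(3EI) = 5.817/EI.
Compatibility: M_B·(L₁+L₂)/(3EI) = θ_0, giving M_B = 234.3 kN·m (hogging).

M_B = 234.3 kN·m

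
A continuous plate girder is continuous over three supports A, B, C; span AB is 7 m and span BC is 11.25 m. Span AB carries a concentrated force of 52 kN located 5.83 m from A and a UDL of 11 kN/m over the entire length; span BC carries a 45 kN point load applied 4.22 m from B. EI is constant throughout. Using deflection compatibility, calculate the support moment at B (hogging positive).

Take M_B as the redundant. Released structure: two simple spans AB and BC with a hinge at B.
Discontinuity in slope at B on the released structure — sum the simple-span end rotations:
  span AB: point load 52 at a = 5.83: Pab(L + a)/(6LEI) = 108.4/EI
  span AB: UDL 11: wL³/(24EI) = 157.2/EI
  span BC: point load 45 at a = 4.22: Pab(L + b)/(6LEI) = 361.5/EI
  relative rotation θ_0 = (265.6 + 361.5)/EI = 627.1/EI
A unit hogging moment at B produces rotation L₁/(3EI) + L₂/(3EI) = 6.083/EI.
Slope continuity at B: θ_0 = M_B·6.083/EI, so M_B = 627.1/6.083 = 103.1 kN·m (hogging).

M_B = 103.1 kN·m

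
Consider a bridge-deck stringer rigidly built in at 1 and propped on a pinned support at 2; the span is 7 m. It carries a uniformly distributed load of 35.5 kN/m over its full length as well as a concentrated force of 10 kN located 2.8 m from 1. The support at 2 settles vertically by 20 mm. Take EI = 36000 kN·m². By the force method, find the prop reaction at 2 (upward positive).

R_2 = 88.97 kN

Remove the prop at 2; the released (primary) structure is a cantilever built in at 1.
Deflection at 2 on the released cantilever, summing each load's contribution:
  UDL 35.5: wL⁴/(8EI) = 10654/EI
  point load 10 at a = 2.8: Pa²(3L − a)/(6EI) = 237.8/EI
  δ_0 = 10892/EI
Tip deflection under a unit load at 2: L³/(3EI) = 114.3/EI.
With EI = 36000 kN·m²: δ_0 = 0.30256 m and δ_{22} = 0.003176 m/kN.
Compatibility — the beam at 2 must follow the support down by 0.02 m: δ_0 − R_2·δ_{22} = 0.02, so R_2 = (0.30256 − 0.02)/0.003176 = 88.97 kN.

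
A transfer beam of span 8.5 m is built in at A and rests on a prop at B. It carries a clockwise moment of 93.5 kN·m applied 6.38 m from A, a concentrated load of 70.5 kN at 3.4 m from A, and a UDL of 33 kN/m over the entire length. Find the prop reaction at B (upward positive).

R_B = 135.3 kN

Choose R_B as the redundant. The primary structure is the cantilever fixed at A.
Free-end deflection of the primary structure under the applied loading (downward +):
  clockwise couple 93.5 at a = 6.38: M₀a(2L − a)/(2EI) = 3168/EI
  point load 70.5 at a = 3.4: Pa²(3L − a)/(6EI) = 3002/EI
  UDL 33: wL⁴/(8EI) = 21533/EI
  δ_0 = 27702/EI
Tip deflection under a unit load at B: L³/(3EI) = 204.7/EI.
The prop prevents deflection at B: R_B = δ_0/δ_{BB} = 27702/204.7 = 135.3 kN.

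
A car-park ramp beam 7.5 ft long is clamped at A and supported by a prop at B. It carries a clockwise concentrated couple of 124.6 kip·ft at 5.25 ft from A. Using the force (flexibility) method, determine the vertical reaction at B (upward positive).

Choose R_B as the redundant. The primary structure is the cantilever fixed at A.
Deflection at B on the released cantilever, summing each load's contribution:
  clockwise couple 124.6 at a = 5.25: M₀a(2L − a)/(2EI) = 3189/EI
Flexibility coefficient — unit upward force at B: δ_{BB} = L³/(3EI) = 140.6/EI.
Compatibility at B: δ_0 − R_B·δ_{BB} = 0, so R_B = 3189/140.6 = 22.68 kip.

R_B = 22.68 kip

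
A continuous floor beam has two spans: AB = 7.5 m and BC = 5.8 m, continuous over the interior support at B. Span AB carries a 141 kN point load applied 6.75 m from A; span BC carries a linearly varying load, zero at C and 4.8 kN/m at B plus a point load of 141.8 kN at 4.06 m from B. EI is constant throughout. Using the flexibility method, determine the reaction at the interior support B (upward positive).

Release continuity at B by inserting a hinge; the redundant is the internal moment M_B. The primary structure is two simply-supported spans AB and BC.
Rotations at B on the released spans (each span's end-slope, ×1/EI):
  span AB: point load 141 at a = 6.75: Pab(L + a)/(6LEI) = 226/EI
  span BC: triangular load, peak 4.8: w₀L³/(45EI) = 20.81/EI
  span BC: point load 141.8 at a = 4.06: Pab(L + b)/(6LEI) = 217/EI
  relative rotation θ_0 = (226 + 237.9)/EI = 463.9/EI
A unit hogging moment at B produces rotation L₁/(3EI) + L₂/(3EI) = 4.433/EI.
Compatibility: M_B·(L₁+L₂)/(3EI) = θ_0, giving M_B = 104.6 kN·m (hogging).
Span AB, ΣM about A with M_B applied at B: R_B^{AB}·7.5 = 951.8 + 104.6, so R_B^{AB} = 140.9 kN and R_A = 141 − 140.9 = 0.1483 kN.
Span BC, ΣM about C: R_B^{BC}·5.8 = 300.6 + 104.6, so R_B^{BC} = 69.86 kN and R_C = 155.7 − 69.86 = 85.86 kN.
R_B = 140.9 + 69.86 = 210.7 kN.

R_B = 210.7 kN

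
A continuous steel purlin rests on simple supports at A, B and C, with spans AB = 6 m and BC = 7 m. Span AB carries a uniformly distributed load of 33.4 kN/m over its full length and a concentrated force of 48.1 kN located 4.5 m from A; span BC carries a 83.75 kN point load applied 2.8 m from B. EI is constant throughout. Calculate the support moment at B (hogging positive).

Release continuity at B by inserting a hinge; the redundant is the internal moment M_B. The primary structure is two simply-supported spans AB and BC.
Rotations at B on the released spans (each span's end-slope, ×1/EI):
  span AB: UDL 33.4: wL³/(24EI) = 300.6/EI
  span AB: point load 48.1 at a = 4.5: Pab(L + a)/(6LEI) = 94.7/EI
  span BC: point load 83.75 at a = 2.8: Pab(L + b)/(6LEI) = 262.6/EI
  relative rotation θ_0 = (395.3 + 262.6)/EI = 657.9/EI
A unit hogging moment at B produces rotation L₁/(3EI) + L₂/(3EI) = 4.333/EI.
Slope continuity at B: θ_0 = M_B·4.333/EI, so M_B = 657.9/4.333 = 151.8 kN·m (hogging).

M_B = 151.8 kN·m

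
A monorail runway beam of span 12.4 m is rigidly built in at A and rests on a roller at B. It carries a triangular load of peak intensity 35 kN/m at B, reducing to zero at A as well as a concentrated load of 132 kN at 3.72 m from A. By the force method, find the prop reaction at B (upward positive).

Remove the prop at B; the released (primary) structure is a cantilever built in at A.
Downward deflection at the released point B due to the loads:
  triangular load, peak 35 at the free end: 11w₀L⁴/(120EI) = 75852/EI
  point load 132 at a = 3.72: Pa²(3L − a)/(6EI) = 10193/EI
  δ_0 = 86045/EI
Tip deflection under a unit load at B: L³/(3EI) = 635.5/EI.
Compatibility at B: δ_0 − R_B·δ_{BB} = 0, so R_B = 86045/635.5 = 135.4 kN.

R_B = 135.4 kN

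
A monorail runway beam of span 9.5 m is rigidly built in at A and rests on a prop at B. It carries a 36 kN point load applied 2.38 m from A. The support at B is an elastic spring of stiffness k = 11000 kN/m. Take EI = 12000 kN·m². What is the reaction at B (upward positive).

Release the roller at B. Primary structure: cantilever fixed at A.
Primary-structure tip deflection at B by superposition:
  point load 36 at a = 2.38: Pa²(3L − a)/(6EI) = 887.7/EI
Flexibility coefficient — unit upward force at B: δ_{BB} = L³/(3EI) = 285.8/EI.
With EI = 12000 kN·m²: δ_0 = 0.073977 m and δ_{BB} = 0.023816 m/kN.
Compatibility — the spring shortens by R_B/k under the reaction it provides: δ_0 − R_B·δ_{BB} = R_B/k. With 1/k = 0.000091 m/kN, R_B = δ_0 / (δ_{BB} + 1/k) = 0.073977 / (0.023816 + 0.000091) = 3.094 kN.

R_B = 3.094 kN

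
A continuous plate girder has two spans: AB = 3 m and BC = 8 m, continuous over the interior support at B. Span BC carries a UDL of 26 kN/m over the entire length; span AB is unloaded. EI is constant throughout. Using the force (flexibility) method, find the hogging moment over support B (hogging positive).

Insert a hinge at B; M_B is the redundant, and each span becomes simply supported.
Rotations at B on the released spans (each span's end-slope, ×1/EI):
  span BC: UDL 26: wL³/(24EI) = 554.7/EI
  relative rotation θ_0 = (0 + 554.7)/EI = 554.7/EI
A unit hogging moment at B produces rotation L₁/(3EI) + L₂/(3EI) = 3.667/EI.
Compatibility: M_B·(L₁+L₂)/(3EI) = θ_0, giving M_B = 151.3 kN·m (hogging).

M_B = 151.3 kN·m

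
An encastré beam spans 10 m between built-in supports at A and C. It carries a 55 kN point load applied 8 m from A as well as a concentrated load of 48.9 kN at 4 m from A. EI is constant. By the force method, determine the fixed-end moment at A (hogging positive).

Take the two fixed-end moments M_A, M_C as redundants; the released structure is the simple span AC.
End rotations of the released simple span under the applied load (×1/EI):
  at A: point load 55 at a = 8: Pab(L + b)/(6LEI) = 176/EI
  at C: point load 55 at a = 8: Pab(L + a)/(6LEI) = 264/EI
  at A: point load 48.9 at a = 4: Pab(L + b)/(6LEI) = 313/EI
  at C: point load 48.9 at a = 4: Pab(L + a)/(6LEI) = 273.8/EI
  θ_A0 = 489/EI,  θ_C0 = 537.8/EI
Flexibility coefficients: a unit moment at one end gives L/(3EI) there and L/(6EI) at the far end, so f₁₁ = f₂₂ = 3.333/EI and f₁₂ = f₂₁ = 1.667/EI.
Compatibility — zero rotation at each built-in end:
  3.333 M_A + 1.667 M_C = 489
  1.667 M_A + 3.333 M_C = 537.8
Solving the pair gives M_A = 88.02 kN·m and M_C = 117.3 kN·m (hogging).

M_A = 88.02 kN·m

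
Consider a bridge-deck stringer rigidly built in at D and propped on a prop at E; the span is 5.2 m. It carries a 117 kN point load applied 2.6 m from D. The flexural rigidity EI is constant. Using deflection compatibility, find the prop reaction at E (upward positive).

Choose R_E as the redundant. The primary structure is the cantilever fixed at D.
Primary-structure tip deflection at E by superposition:
  point load 117 at a = 2.6: Pa²(3L − a)/(6EI) = 1714/EI
Tip deflection under a unit load at E: L³/(3EI) = 46.87/EI.
The prop prevents deflection at E: R_E = δ_0/δ_{EE} = 1714/46.87 = 36.56 kN.

R_E = 36.56 kN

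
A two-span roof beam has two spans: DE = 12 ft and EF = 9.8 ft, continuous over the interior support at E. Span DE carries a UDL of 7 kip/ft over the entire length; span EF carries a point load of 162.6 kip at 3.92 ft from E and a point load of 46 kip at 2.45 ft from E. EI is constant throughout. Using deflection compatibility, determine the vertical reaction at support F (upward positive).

R_F = 52.04 kip

Take M_E as the redundant. Released structure: two simple spans DE and EF with a hinge at E.
End slopes at the hinge E, treating each span as simply supported:
  span DE: UDL 7: wL³/(24EI) = 504/EI
  span EF: point load 162.6 at a = 3.92: Pab(L + b)/(6LEI) = 999.4/EI
  span EF: point load 46 at a = 2.45: Pab(L + b)/(6LEI) = 241.6/EI
  relative rotation θ_0 = (504 + 1241)/EI = 1745/EI
A unit hogging moment at E produces rotation L₁/(3EI) + L₂/(3EI) = 7.267/EI.
Compatibility: M_E·(L₁+L₂)/(3EI) = θ_0, giving M_E = 240.1 kip·ft (hogging).
Span EF, ΣM about F: R_E^{EF}·9.8 = 1294 + 240.1, so R_E^{EF} = 156.6 kip and R_F = 208.6 − 156.6 = 52.04 kip.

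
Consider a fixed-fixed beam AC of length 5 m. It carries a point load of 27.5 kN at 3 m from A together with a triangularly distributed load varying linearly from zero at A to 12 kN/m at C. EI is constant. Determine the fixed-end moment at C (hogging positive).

Release both end moments; the primary structure is a simply-supported span AC with redundants M_A and M_C.
On the primary (simply-supported) span, the end slopes from the loading are:
  at A: point load 27.5 at a = 3: Pab(L + b)/(6LEI) = 38.5/EI
  at C: point load 27.5 at a = 3: Pab(L + a)/(6LEI) = 44/EI
  at A: triangular load, peak 12: 7w₀L³/(360EI) = 29.17/EI
  at C: triangular load, peak 12: w₀L³/(45EI) = 33.33/EI
  θ_A0 = 67.67/EI,  θ_C0 = 77.33/EI
Flexibility coefficients: a unit moment at one end gives L/(3EI) there and L/(6EI) at the far end, so f₁₁ = f₂₂ = 1.667/EI and f₁₂ = f₂₁ = 0.8333/EI.
Compatibility — zero rotation at each built-in end:
  1.667 M_A + 0.8333 M_C = 67.67
  0.8333 M_A + 1.667 M_C = 77.33
Solving the pair gives M_A = 23.2 kN·m and M_C = 34.8 kN·m (hogging).

M_C = 34.8 kN·m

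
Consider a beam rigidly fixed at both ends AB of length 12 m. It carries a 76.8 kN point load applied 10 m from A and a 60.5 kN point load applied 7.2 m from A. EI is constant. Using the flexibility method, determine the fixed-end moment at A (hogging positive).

Take the two fixed-end moments M_A, M_B as redundants; the released structure is the simple span AB.
End rotations of the released simple span under the applied load (×1/EI):
  at A: point load 76.8 at a = 10: Pab(L + b)/(6LEI) = 298.7/EI
  at B: point load 76.8 at a = 10: Pab(L + a)/(6LEI) = 469.3/EI
  at A: point load 60.5 at a = 7.2: Pab(L + b)/(6LEI) = 487.9/EI
  at B: point load 60.5 at a = 7.2: Pab(L + a)/(6LEI) = 557.6/EI
  θ_A0 = 786.5/EI,  θ_B0 = 1027/EI
Flexibility coefficients: a unit moment at one end gives L/(3EI) there and L/(6EI) at the far end, so f₁₁ = f₂₂ = 4/EI and f₁₂ = f₂₁ = 2/EI.
Compatibility — zero rotation at each built-in end:
  4 M_A + 2 M_B = 786.5
  2 M_A + 4 M_B = 1027
Solving the pair gives M_A = 91.03 kN·m and M_B = 211.2 kN·m (hogging).

M_A = 91.03 kN·m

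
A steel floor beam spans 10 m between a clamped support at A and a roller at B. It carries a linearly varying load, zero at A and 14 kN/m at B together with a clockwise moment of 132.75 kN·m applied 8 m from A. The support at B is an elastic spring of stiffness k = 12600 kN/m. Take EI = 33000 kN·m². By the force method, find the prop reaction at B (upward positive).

Choose R_B as the redundant. The primary structure is the cantilever fixed at A.
Free-end deflection of the primary structure under the applied loading (downward +):
  triangular load, peak 14 at the free end: 11w₀L⁴/(120EI) = 12833/EI
  clockwise couple 132.75 at a = 8: M₀a(2L − a)/(2EI) = 6372/EI
  δ_0 = 19205/EI
Tip deflection under a unit load at B: L³/(3EI) = 333.3/EI.
With EI = 33000 kN·m²: δ_0 = 0.58198 m and δ_{BB} = 0.010101 m/kN.
Compatibility — the spring shortens by R_B/k under the reaction it provides: δ_0 − R_B·δ_{BB} = R_B/k. With 1/k = 0.000079 m/kN, R_B = δ_0 / (δ_{BB} + 1/k) = 0.58198 / (0.010101 + 0.000079) = 57.17 kN.

R_B = 57.17 kN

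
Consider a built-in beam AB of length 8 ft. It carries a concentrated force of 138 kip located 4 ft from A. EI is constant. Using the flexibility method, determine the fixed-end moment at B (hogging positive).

M_B = 138 kip·ft

Release both end moments; the primary structure is a simply-supported span AB with redundants M_A and M_B.
Simple-span end rotations at A and B under the given loads:
  at A: point load 138 at a = 4: Pab(L + b)/(6LEI) = 552/EI
  at B: point load 138 at a = 4: Pab(L + a)/(6LEI) = 552/EI
  θ_A0 = 552/EI,  θ_B0 = 552/EI
Flexibility coefficients: a unit moment at one end gives L/(3EI) there and L/(6EI) at the far end, so f₁₁ = f₂₂ = 2.667/EI and f₁₂ = f₂₁ = 1.333/EI.
Compatibility — zero rotation at each built-in end:
  2.667 M_A + 1.333 M_B = 552
  1.333 M_A + 2.667 M_B = 552
Solving the pair gives M_A = 138 kip·ft and M_B = 138 kip·ft (hogging).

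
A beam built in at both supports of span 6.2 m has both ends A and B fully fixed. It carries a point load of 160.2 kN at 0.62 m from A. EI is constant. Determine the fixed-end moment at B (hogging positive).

M_B = 8.939 kN·m

Release both end moments; the primary structure is a simply-supported span AB with redundants M_A and M_B.
On the primary (simply-supported) span, the end slopes from the loading are:
  at A: point load 160.2 at a = 0.62: Pab(L + b)/(6LEI) = 175.5/EI
  at B: point load 160.2 at a = 0.62: Pab(L + a)/(6LEI) = 101.6/EI
  θ_A0 = 175.5/EI,  θ_B0 = 101.6/EI
Flexibility coefficients: a unit moment at one end gives L/(3EI) there and L/(6EI) at the far end, so f₁₁ = f₂₂ = 2.067/EI and f₁₂ = f₂₁ = 1.033/EI.
Compatibility — zero rotation at each built-in end:
  2.067 M_A + 1.033 M_B = 175.5
  1.033 M_A + 2.067 M_B = 101.6
Solving the pair gives M_A = 80.45 kN·m and M_B = 8.939 kN·m (hogging).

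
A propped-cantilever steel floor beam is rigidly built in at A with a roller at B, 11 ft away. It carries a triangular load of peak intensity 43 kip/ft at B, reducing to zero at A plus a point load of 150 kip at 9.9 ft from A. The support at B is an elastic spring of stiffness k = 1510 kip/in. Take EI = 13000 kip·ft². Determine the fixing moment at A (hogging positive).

M_A = 389.8 kip·ft

Take the reaction at B as the redundant and release it; the primary structure is a cantilever fixed at A.
Downward deflection at the released point B due to the loads:
  triangular load, peak 43 at the free end: 11w₀L⁴/(120EI) = 57710/EI
  point load 150 at a = 9.9: Pa²(3L − a)/(6EI) = 56601/EI
  δ_0 = 114311/EI
Flexibility coefficient — unit upward force at B: δ_{BB} = L³/(3EI) = 443.7/EI.
With EI = 13000 kip·ft²: δ_0 = 8.7931 ft and δ_{BB} = 0.034128 ft/kip.
Compatibility — the spring shortens by R_B/k under the reaction it provides: δ_0 − R_B·δ_{BB} = R_B/k. With 1/k = 1/(1510×12) ft/kip = 0.000055 ft/kip, R_B = δ_0 / (δ_{BB} + 1/k) = 8.7931 / (0.034128 + 0.000055) = 257.2 kip.
Moment equilibrium about A: M_A = Σ(load moments about A) − R_B·L = 3219 − 257.2×11 = 389.8 kip·ft.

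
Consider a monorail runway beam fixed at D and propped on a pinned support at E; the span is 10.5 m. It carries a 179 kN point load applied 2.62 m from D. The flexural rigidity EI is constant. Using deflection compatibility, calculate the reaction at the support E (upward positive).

Release the roller at E. Primary structure: cantilever fixed at D.
Deflection at E on the released cantilever, summing each load's contribution:
  point load 179 at a = 2.62: Pa²(3L − a)/(6EI) = 5914/EI
Tip deflection under a unit load at E: L³/(3EI) = 385.9/EI.
Compatibility at E: δ_0 − R_E·δ_{EE} = 0, so R_E = 5914/385.9 = 15.33 kN.

R_E = 15.33 kN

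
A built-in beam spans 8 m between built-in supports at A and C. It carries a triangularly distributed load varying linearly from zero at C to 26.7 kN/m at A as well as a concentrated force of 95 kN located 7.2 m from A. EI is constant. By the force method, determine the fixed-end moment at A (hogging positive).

M_A = 92.28 kN·m

Take the two fixed-end moments M_A, M_C as redundants; the released structure is the simple span AC.
End rotations of the released simple span under the applied load (×1/EI):
  at A: triangular load, peak 26.7: w₀L³/(45EI) = 303.8/EI
  at C: triangular load, peak 26.7: 7w₀L³/(360EI) = 265.8/EI
  at A: point load 95 at a = 7.2: Pab(L + b)/(6LEI) = 100.3/EI
  at C: point load 95 at a = 7.2: Pab(L + a)/(6LEI) = 173.3/EI
  θ_A0 = 404.1/EI,  θ_C0 = 439.1/EI
Flexibility coefficients: a unit moment at one end gives L/(3EI) there and L/(6EI) at the far end, so f₁₁ = f₂₂ = 2.667/EI and f₁₂ = f₂₁ = 1.333/EI.
Compatibility — zero rotation at each built-in end:
  2.667 M_A + 1.333 M_C = 404.1
  1.333 M_A + 2.667 M_C = 439.1
Solving the pair gives M_A = 92.28 kN·m and M_C = 118.5 kN·m (hogging).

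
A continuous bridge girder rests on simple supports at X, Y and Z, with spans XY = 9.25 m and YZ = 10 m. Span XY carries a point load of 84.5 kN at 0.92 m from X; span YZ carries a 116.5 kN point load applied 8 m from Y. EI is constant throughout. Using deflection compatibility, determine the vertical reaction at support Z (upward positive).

R_Z = 85.54 kN

Take M_Y as the redundant. Released structure: two simple spans XY and YZ with a hinge at Y.
End slopes at the hinge Y, treating each span as simply supported:
  span XY: point load 84.5 at a = 0.92: Pab(L + a)/(6LEI) = 118.7/EI
  span YZ: point load 116.5 at a = 8: Pab(L + b)/(6LEI) = 372.8/EI
  relative rotation θ_0 = (118.7 + 372.8)/EI = 491.5/EI
A unit hogging moment at Y produces rotation L₁/(3EI) + L₂/(3EI) = 6.417/EI.
Compatibility: M_Y·(L₁+L₂)/(3EI) = θ_0, giving M_Y = 76.59 kN·m (hogging).
Span YZ, ΣM about Z: R_Y^{YZ}·10 = 233 + 76.59, so R_Y^{YZ} = 30.96 kN and R_Z = 116.5 − 30.96 = 85.54 kN.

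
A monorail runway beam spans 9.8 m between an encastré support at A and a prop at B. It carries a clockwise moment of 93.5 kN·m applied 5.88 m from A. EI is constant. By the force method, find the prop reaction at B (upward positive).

R_B = 12.02 kN

Choose R_B as the redundant. The primary structure is the cantilever fixed at A.
Primary-structure tip deflection at B by superposition:
  clockwise couple 93.5 at a = 5.88: M₀a(2L − a)/(2EI) = 3771/EI
Tip deflection under a unit load at B: L³/(3EI) = 313.7/EI.
The prop prevents deflection at B: R_B = δ_0/δ_{BB} = 3771/313.7 = 12.02 kN.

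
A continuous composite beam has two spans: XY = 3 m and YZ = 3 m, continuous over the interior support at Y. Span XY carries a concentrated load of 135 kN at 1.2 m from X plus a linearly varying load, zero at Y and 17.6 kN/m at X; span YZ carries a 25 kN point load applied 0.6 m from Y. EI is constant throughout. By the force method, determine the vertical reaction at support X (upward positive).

Release continuity at Y by inserting a hinge; the redundant is the internal moment M_Y. The primary structure is two simply-supported spans XY and YZ.
End slopes at the hinge Y, treating each span as simply supported:
  span XY: point load 135 at a = 1.2: Pab(L + a)/(6LEI) = 68.04/EI
  span XY: triangular load, peak 17.6: 7w₀L³/(360EI) = 9.24/EI
  span YZ: point load 25 at a = 0.6: Pab(L + b)/(6LEI) = 10.8/EI
  relative rotation θ_0 = (77.28 + 10.8)/EI = 88.08/EI
A unit hogging moment at Y produces rotation L₁/(3EI) + L₂/(3EI) = 2/EI.
Compatibility: M_Y·(L₁+L₂)/(3EI) = θ_0, giving M_Y = 44.04 kN·m (hogging).
Span XY, ΣM about X with M_Y applied at Y: R_Y^{XY}·3 = 188.4 + 44.04, so R_Y^{XY} = 77.48 kN and R_X = 161.4 − 77.48 = 83.92 kN.

R_X = 83.92 kN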